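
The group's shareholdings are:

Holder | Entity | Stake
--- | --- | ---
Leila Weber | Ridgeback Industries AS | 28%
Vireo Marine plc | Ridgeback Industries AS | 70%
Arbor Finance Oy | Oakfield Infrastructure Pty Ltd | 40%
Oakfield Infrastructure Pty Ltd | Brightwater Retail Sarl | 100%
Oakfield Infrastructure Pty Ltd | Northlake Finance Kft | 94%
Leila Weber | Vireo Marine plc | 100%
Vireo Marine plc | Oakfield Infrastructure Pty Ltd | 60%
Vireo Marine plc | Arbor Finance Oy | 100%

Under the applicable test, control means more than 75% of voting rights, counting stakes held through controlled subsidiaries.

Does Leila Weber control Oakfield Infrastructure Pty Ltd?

Leila holds 100% of Vireo, so Leila controls Vireo.
Vireo holds 100% of Arbor, so Leila controls Arbor.
Arbor and Vireo together hold 40% + 60% = 100% of Oakfield, so Leila controls Oakfield.

Yes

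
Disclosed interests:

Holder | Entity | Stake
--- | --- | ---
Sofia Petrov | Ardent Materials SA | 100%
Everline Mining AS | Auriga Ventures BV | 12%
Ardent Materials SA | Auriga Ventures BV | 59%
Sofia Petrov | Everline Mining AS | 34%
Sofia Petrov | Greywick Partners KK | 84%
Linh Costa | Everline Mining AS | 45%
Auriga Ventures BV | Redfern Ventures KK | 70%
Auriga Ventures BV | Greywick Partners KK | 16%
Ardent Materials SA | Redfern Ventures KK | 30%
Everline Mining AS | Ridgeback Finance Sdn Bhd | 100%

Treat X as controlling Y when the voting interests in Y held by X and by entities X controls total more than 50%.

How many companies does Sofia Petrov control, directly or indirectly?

4

Sofia holds 100% of Ardent, so Sofia controls Ardent.
Ardent holds 59% of Auriga, so Sofia controls Auriga.
Auriga and Ardent together hold 70% + 30% = 100% of Redfern, so Sofia controls Redfern.
Sofia and Auriga together hold 84% + 16% = 100% of Greywick, so Sofia controls Greywick.
No other company's threshold is met.
Sofia controls 4 companies.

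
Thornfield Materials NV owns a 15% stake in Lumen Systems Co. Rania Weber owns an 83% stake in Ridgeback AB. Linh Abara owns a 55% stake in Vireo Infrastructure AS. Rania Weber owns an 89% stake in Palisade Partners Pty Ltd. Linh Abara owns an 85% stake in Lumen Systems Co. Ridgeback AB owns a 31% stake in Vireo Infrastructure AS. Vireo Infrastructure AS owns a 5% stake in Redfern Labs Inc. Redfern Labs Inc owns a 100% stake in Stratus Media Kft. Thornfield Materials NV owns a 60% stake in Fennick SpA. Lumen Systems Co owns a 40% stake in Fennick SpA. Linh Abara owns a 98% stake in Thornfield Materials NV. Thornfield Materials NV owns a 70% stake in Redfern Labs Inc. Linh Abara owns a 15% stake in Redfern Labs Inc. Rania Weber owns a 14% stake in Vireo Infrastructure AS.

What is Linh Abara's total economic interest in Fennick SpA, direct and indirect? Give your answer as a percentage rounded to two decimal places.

Linh reaches Fennick along 3 paths.
Via Thornfield: 98% × 60% = 58.8%.
Via Thornfield → Lumen: 98% × 15% × 40% = 5.88%.
Via Lumen: 85% × 40% = 34%.
Total: 58.8% + 5.88% + 34% = 98.68%.

98.68%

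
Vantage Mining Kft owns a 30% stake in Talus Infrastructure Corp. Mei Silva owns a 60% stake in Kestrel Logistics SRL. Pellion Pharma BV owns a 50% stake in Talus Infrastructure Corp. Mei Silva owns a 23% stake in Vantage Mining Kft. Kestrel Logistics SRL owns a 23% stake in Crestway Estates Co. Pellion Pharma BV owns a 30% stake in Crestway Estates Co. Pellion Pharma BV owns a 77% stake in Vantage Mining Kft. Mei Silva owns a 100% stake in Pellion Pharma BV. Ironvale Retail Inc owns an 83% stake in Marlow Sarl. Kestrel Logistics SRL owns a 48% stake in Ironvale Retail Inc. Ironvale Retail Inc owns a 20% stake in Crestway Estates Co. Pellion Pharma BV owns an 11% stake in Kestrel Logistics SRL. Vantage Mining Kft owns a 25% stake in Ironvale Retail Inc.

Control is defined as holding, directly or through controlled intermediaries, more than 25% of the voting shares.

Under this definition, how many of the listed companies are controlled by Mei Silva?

Mei holds 100% of Pellion, so Mei controls Pellion.
Mei and Pellion together hold 60% + 11% = 71% of Kestrel, so Mei controls Kestrel.
Mei and Pellion together hold 23% + 77% = 100% of Vantage, so Mei controls Vantage.
Vantage and Kestrel together hold 25% + 48% = 73% of Ironvale, so Mei controls Ironvale.
Vantage and Pellion together hold 30% + 50% = 80% of Talus, so Mei controls Talus.
Ironvale and Kestrel and Pellion together hold 20% + 23% + 30% = 73% of Crestway, so Mei controls Crestway.
Ironvale holds 83% of Marlow, so Mei controls Marlow.
Mei controls 7 companies.

7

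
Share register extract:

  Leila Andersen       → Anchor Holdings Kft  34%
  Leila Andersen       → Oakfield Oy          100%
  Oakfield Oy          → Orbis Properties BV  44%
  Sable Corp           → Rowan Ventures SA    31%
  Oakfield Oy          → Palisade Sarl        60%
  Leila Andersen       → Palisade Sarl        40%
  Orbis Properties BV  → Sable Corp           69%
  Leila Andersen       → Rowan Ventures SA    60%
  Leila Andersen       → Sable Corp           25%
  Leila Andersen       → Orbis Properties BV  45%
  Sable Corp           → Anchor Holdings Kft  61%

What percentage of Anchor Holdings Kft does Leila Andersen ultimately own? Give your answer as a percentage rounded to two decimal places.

Leila reaches Anchor along 4 paths.
Via Orbis → Sable: 45% × 69% × 61% = 18.9405%.
Via Oakfield → Orbis → Sable: 100% × 44% × 69% × 61% = 18.5196%.
Via Sable: 25% × 61% = 15.25%.
Direct stake: 34% = 34%.
Total: 18.9405% + 18.5196% + 15.25% + 34% = 86.7101%.
Rounded: 86.71%.

86.71%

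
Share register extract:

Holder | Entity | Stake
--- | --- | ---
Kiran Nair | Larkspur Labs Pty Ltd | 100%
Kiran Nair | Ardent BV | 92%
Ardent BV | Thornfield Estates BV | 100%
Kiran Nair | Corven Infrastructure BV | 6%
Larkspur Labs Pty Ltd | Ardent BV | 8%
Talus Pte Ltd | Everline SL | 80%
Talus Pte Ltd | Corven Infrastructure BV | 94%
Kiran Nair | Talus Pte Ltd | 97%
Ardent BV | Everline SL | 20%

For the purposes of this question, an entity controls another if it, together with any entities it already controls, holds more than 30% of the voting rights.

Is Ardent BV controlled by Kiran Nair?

Yes

Kiran holds 100% of Larkspur, so Kiran controls Larkspur.
Kiran and Larkspur together hold 92% + 8% = 100% of Ardent, so Kiran controls Ardent.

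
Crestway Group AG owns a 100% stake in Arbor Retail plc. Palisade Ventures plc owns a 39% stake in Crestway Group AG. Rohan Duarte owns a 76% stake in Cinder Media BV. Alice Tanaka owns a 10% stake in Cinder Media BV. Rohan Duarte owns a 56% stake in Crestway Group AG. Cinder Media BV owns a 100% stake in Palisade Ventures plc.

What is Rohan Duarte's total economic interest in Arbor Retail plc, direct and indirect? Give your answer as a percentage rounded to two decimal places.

85.64%

Rohan reaches Arbor along 2 paths.
Via Crestway: 56% × 100% = 56%.
Via Cinder → Palisade → Crestway: 76% × 100% × 39% × 100% = 29.64%.
Total: 56% + 29.64% = 85.64%.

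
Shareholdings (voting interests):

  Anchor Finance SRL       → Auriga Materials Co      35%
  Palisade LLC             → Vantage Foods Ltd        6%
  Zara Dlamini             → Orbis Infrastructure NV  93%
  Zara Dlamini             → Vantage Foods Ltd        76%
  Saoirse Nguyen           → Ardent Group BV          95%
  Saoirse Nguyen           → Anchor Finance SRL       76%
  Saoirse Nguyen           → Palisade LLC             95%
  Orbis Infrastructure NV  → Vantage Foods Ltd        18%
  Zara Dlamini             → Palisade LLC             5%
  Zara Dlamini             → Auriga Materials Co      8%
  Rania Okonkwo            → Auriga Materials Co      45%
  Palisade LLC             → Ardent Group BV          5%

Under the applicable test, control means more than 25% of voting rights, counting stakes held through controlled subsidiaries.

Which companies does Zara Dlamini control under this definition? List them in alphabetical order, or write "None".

Orbis Infrastructure NV, Vantage Foods Ltd

Zara holds 93% of Orbis, so Zara controls Orbis.
Orbis and Zara together hold 18% + 76% = 94% of Vantage, so Zara controls Vantage.
No other company's threshold is met.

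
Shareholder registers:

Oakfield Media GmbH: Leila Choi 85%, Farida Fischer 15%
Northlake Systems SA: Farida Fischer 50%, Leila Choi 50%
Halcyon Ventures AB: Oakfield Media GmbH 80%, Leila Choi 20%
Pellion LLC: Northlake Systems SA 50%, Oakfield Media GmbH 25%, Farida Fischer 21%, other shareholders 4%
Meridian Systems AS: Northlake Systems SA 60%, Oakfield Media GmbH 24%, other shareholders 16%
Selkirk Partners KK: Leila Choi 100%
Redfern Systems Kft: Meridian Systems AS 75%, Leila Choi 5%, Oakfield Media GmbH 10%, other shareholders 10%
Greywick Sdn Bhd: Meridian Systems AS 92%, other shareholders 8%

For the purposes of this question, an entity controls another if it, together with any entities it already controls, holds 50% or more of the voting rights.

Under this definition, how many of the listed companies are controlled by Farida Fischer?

Farida holds 50% of Northlake, so Farida controls Northlake.
Northlake and Farida together hold 50% + 21% = 71% of Pellion, so Farida controls Pellion.
Northlake holds 60% of Meridian, so Farida controls Meridian.
Meridian holds 75% of Redfern, so Farida controls Redfern.
Meridian holds 92% of Greywick, so Farida controls Greywick.
No other company's threshold is met.
Farida controls 5 companies.

5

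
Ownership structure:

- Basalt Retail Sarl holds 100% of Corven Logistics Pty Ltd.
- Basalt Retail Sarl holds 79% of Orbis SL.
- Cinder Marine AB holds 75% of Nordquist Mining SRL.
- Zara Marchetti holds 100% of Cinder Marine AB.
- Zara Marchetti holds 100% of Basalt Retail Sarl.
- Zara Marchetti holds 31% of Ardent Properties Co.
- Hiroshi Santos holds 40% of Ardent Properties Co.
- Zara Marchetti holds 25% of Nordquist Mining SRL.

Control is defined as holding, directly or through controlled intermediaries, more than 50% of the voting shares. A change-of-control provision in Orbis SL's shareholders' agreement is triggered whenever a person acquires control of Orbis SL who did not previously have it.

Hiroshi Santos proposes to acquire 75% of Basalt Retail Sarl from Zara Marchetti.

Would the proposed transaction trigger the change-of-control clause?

Yes

The purchase adds only to Hiroshi's holdings (Zara's stake shrinks), so Hiroshi is the only person who could newly come to control Orbis.
Hiroshi's largest direct stake is 40% in Ardent, which does not meet the threshold, so Hiroshi controls no company.
Neither Hiroshi nor any entity Hiroshi controls holds any voting interest in Orbis.
So before the transaction, Hiroshi does not control Orbis.
After the purchase, Hiroshi holds 75% of Basalt directly, and Zara's stake falls to 25%.
Hiroshi holds 75% of Basalt, so Hiroshi controls Basalt.
Basalt holds 79% of Orbis, so Hiroshi controls Orbis.
Hiroshi did not control Orbis before and does after, so the clause is triggered.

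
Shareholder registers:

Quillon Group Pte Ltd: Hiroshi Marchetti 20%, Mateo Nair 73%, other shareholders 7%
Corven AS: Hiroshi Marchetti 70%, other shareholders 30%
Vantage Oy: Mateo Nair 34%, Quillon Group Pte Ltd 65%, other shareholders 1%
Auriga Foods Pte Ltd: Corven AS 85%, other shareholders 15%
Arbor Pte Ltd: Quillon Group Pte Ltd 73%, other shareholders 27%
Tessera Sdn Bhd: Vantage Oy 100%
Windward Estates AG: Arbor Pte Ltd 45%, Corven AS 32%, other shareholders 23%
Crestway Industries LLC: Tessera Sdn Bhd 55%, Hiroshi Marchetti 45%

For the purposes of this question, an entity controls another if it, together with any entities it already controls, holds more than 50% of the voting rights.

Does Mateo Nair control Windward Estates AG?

No

Mateo holds 73% of Quillon, so Mateo controls Quillon.
Mateo and Quillon together hold 34% + 65% = 99% of Vantage, so Mateo controls Vantage.
Quillon holds 73% of Arbor, so Mateo controls Arbor.
Vantage holds 100% of Tessera, so Mateo controls Tessera.
Tessera holds 55% of Crestway, so Mateo controls Crestway.
In Windward, Mateo's side holds only 45%, not > 50%.
So Mateo does not control Windward.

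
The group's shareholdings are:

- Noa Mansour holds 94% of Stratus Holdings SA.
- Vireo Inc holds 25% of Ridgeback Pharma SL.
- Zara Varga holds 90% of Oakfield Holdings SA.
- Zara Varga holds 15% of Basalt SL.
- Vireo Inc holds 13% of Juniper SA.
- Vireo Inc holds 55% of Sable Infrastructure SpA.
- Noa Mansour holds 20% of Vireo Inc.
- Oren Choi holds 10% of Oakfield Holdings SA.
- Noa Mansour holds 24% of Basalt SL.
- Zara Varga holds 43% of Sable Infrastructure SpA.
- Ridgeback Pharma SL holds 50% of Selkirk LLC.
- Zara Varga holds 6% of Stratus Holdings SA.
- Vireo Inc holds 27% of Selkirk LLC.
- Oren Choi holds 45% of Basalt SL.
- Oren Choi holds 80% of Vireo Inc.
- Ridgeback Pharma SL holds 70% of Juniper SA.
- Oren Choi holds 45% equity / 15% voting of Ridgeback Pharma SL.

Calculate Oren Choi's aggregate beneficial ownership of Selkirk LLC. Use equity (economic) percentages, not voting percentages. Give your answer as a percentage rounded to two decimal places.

54.10%

Oren reaches Selkirk along 3 paths.
Via Vireo: 80% × 27% = 21.6%.
Via Ridgeback: 45% × 50% = 22.5%.
Via Vireo → Ridgeback: 80% × 25% × 50% = 10%.
Total: 21.6% + 22.5% + 10% = 54.1%.
Rounded: 54.10%.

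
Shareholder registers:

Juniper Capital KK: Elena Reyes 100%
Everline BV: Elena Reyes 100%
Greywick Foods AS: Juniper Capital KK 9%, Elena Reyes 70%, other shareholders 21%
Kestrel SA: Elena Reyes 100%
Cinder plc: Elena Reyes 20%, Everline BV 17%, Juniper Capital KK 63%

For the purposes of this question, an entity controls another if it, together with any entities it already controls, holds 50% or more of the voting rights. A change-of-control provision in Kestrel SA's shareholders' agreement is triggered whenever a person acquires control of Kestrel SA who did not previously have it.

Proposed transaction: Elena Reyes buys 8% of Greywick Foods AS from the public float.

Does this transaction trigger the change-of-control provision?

The purchase changes only Elena's holdings, so Elena is the only person who could newly come to control Kestrel.
Elena holds 100% of Kestrel, so Elena controls Kestrel.
So Elena already controls Kestrel before the transaction.
After the purchase, Elena's direct stake in Greywick rises to 70% + 8% = 78%.
Elena controlled Kestrel already, so this is not a new person acquiring control; every other person's position is unchanged or reduced.
No new person acquires control, so the clause is not triggered.

No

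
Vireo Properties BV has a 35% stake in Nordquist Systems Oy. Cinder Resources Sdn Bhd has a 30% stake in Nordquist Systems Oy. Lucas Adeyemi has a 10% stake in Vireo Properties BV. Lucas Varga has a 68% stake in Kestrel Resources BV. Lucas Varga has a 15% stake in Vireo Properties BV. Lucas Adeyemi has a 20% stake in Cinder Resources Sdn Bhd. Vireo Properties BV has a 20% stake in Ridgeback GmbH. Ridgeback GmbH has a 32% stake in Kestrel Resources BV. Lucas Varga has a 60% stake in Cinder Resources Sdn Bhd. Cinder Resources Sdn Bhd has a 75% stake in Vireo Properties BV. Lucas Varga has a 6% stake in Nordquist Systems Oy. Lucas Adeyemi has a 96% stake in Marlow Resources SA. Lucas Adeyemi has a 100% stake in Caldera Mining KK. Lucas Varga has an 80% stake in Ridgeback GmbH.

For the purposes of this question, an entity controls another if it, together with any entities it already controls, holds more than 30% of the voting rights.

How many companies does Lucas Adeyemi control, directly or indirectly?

Lucas Adeyemi holds 96% of Marlow, so Lucas Adeyemi controls Marlow.
Lucas Adeyemi holds 100% of Caldera, so Lucas Adeyemi controls Caldera.
No other company's threshold is met.
Lucas Adeyemi controls 2 companies.

2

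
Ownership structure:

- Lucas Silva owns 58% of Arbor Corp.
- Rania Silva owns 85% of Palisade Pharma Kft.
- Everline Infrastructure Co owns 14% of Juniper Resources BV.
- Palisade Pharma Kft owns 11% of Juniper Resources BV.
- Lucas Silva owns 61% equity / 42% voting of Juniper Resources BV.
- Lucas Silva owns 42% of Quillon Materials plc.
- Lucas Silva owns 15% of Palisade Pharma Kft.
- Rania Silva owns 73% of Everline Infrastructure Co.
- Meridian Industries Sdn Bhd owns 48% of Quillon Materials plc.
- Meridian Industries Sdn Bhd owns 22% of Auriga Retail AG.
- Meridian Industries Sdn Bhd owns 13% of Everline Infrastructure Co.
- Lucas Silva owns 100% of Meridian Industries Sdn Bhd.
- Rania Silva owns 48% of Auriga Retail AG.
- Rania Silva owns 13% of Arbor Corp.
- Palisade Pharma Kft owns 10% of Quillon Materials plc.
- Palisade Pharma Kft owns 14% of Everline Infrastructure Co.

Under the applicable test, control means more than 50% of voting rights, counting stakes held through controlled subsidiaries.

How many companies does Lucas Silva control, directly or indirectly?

3

Lucas holds 100% of Meridian, so Lucas controls Meridian.
Lucas and Meridian together hold 42% + 48% = 90% of Quillon, so Lucas controls Quillon.
Lucas holds 58% of Arbor, so Lucas controls Arbor.
No other company's threshold is met.
Lucas controls 3 companies.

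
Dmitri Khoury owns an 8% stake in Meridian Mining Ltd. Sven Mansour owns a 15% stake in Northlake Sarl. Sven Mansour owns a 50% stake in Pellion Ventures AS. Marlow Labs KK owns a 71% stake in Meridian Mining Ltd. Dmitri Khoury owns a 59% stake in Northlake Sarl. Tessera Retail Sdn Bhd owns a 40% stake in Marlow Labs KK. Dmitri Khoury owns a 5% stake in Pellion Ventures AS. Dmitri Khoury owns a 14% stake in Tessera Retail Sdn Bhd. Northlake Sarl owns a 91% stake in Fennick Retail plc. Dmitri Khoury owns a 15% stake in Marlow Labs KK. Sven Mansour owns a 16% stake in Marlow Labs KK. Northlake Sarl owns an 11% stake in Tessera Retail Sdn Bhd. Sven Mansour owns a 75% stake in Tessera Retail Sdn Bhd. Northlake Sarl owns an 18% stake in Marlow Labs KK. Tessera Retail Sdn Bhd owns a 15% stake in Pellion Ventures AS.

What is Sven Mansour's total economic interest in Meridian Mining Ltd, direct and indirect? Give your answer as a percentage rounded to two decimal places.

35.05%

Sven reaches Meridian along 4 paths.
Via Marlow: 16% × 71% = 11.36%.
Via Tessera → Marlow: 75% × 40% × 71% = 21.3%.
Via Northlake → Tessera → Marlow: 15% × 11% × 40% × 71% = 0.4686%.
Via Northlake → Marlow: 15% × 18% × 71% = 1.917%.
Total: 11.36% + 21.3% + 0.4686% + 1.917% = 35.0456%.
Rounded: 35.05%.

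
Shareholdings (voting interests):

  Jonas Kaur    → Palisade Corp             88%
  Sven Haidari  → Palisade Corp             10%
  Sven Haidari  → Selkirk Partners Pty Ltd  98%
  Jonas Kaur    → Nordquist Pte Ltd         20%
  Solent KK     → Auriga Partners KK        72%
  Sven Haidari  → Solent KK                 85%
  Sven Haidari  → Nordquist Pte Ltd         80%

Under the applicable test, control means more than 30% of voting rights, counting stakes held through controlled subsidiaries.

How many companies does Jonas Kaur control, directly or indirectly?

Jonas holds 88% of Palisade, so Jonas controls Palisade.
No other company's threshold is met.
Jonas controls 1 company.

1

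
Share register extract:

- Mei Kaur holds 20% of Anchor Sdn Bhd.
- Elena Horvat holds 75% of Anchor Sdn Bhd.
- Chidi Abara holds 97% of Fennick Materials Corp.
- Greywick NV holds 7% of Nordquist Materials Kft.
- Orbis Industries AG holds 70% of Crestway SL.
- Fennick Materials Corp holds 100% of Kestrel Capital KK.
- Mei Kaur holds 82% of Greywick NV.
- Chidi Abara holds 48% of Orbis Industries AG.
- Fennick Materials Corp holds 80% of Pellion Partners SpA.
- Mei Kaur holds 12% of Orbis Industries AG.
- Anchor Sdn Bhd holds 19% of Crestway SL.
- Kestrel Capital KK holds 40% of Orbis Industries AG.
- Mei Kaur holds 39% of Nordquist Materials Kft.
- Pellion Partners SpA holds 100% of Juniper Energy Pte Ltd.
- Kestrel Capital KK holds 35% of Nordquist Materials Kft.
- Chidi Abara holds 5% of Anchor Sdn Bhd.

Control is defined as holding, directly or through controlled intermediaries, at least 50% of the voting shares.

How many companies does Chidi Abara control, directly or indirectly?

6

Chidi holds 97% of Fennick, so Chidi controls Fennick.
Fennick holds 100% of Kestrel, so Chidi controls Kestrel.
Fennick holds 80% of Pellion, so Chidi controls Pellion.
Chidi and Kestrel together hold 48% + 40% = 88% of Orbis, so Chidi controls Orbis.
Orbis holds 70% of Crestway, so Chidi controls Crestway.
Pellion holds 100% of Juniper, so Chidi controls Juniper.
No other company's threshold is met.
Chidi controls 6 companies.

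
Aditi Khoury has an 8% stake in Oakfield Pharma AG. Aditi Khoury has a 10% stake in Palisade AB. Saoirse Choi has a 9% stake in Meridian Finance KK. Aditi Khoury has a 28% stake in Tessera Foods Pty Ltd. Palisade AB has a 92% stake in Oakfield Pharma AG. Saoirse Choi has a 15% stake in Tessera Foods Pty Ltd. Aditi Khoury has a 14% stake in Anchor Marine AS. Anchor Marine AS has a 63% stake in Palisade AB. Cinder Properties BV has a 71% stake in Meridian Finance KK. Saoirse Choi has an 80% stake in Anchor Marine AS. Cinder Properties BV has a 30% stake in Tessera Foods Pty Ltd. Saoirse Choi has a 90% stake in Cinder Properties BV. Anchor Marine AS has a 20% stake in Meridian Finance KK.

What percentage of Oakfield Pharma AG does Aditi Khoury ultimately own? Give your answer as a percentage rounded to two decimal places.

25.31%

Aditi reaches Oakfield along 3 paths.
Via Anchor → Palisade: 14% × 63% × 92% = 8.1144%.
Via Palisade: 10% × 92% = 9.2%.
Direct stake: 8% = 8%.
Total: 8.1144% + 9.2% + 8% = 25.3144%.
Rounded: 25.31%.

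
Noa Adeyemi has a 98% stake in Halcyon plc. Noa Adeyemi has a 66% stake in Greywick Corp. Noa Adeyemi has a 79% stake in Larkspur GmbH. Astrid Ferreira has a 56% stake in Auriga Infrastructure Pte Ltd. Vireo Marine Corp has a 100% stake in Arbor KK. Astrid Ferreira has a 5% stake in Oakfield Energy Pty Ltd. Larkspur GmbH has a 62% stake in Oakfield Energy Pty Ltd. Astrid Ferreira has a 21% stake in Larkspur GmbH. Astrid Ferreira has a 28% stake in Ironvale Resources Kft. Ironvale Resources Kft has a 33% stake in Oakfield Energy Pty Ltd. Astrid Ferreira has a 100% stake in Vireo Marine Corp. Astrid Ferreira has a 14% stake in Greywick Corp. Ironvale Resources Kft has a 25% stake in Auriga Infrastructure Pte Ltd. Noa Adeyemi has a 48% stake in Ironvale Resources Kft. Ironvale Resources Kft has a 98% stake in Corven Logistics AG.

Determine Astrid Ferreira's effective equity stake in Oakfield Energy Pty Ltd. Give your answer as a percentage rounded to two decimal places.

27.26%

Astrid reaches Oakfield along 3 paths.
Via Ironvale: 28% × 33% = 9.24%.
Via Larkspur: 21% × 62% = 13.02%.
Direct stake: 5% = 5%.
Total: 9.24% + 13.02% + 5% = 27.26%.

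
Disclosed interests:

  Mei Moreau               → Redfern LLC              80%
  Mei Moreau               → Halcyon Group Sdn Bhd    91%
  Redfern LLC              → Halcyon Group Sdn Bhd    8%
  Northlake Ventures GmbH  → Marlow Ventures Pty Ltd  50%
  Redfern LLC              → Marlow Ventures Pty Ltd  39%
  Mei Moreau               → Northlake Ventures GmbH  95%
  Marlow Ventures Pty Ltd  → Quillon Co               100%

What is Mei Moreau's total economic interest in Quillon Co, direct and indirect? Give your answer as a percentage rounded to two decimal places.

78.70%

Mei reaches Quillon along 2 paths.
Via Northlake → Marlow: 95% × 50% × 100% = 47.5%.
Via Redfern → Marlow: 80% × 39% × 100% = 31.2%.
Total: 47.5% + 31.2% = 78.7%.
Rounded: 78.70%.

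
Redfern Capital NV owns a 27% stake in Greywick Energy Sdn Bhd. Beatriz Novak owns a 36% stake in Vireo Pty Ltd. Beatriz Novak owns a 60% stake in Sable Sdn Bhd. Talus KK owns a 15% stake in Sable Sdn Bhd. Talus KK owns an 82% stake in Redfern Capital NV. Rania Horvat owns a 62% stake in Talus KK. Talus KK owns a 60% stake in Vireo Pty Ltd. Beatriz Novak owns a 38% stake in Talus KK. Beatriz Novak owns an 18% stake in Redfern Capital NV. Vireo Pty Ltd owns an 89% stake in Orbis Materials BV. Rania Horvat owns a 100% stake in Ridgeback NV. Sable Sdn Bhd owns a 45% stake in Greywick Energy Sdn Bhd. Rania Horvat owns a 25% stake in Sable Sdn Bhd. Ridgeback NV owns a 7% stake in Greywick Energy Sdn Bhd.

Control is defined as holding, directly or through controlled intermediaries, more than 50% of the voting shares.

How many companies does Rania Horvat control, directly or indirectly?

5

Rania holds 100% of Ridgeback, so Rania controls Ridgeback.
Rania holds 62% of Talus, so Rania controls Talus.
Talus holds 60% of Vireo, so Rania controls Vireo.
Talus holds 82% of Redfern, so Rania controls Redfern.
Vireo holds 89% of Orbis, so Rania controls Orbis.
No other company's threshold is met.
Rania controls 5 companies.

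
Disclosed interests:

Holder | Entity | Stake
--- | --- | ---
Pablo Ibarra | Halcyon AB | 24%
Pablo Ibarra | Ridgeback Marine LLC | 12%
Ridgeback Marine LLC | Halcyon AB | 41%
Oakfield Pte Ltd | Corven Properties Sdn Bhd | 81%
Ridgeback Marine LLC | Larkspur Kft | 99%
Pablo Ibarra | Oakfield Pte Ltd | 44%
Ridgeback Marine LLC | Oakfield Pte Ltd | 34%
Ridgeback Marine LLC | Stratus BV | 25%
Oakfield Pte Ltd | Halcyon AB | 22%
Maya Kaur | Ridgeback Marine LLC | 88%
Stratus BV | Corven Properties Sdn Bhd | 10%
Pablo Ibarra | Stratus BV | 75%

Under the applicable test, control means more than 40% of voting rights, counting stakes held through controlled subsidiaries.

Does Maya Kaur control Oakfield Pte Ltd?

No

Maya holds 88% of Ridgeback, so Maya controls Ridgeback.
Ridgeback holds 99% of Larkspur, so Maya controls Larkspur.
Ridgeback holds 41% of Halcyon, so Maya controls Halcyon.
In Oakfield, Maya's side holds only 34%, not > 40%.
So Maya does not control Oakfield.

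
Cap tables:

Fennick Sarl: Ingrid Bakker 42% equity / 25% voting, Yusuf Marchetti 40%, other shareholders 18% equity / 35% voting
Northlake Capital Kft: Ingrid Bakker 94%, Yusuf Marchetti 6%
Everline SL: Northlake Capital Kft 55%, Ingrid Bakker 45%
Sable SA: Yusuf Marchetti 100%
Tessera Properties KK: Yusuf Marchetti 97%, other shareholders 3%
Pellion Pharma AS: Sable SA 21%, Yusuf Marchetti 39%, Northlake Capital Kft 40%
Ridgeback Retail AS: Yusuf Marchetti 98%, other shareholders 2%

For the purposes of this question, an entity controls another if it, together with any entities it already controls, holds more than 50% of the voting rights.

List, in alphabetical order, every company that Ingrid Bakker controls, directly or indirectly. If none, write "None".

Ingrid holds 94% of Northlake, so Ingrid controls Northlake.
Northlake and Ingrid together hold 55% + 45% = 100% of Everline, so Ingrid controls Everline.
No other company's threshold is met.

Everline SL, Northlake Capital Kft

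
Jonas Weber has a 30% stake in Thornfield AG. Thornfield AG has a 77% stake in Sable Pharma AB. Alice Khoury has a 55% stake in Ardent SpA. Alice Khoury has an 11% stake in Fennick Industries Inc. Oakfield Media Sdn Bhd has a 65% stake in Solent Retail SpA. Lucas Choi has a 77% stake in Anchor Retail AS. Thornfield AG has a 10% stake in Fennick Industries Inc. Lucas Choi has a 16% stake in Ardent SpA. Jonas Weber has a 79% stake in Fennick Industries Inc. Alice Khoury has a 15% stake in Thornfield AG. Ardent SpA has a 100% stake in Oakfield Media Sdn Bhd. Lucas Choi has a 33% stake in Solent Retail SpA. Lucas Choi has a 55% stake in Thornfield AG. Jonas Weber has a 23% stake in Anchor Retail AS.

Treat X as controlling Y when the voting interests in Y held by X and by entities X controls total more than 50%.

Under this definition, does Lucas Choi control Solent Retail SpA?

Lucas holds 77% of Anchor, so Lucas controls Anchor.
Lucas holds 55% of Thornfield, so Lucas controls Thornfield.
Thornfield holds 77% of Sable, so Lucas controls Sable.
In Solent, Lucas's side holds only 33%, not > 50%.
So Lucas does not control Solent.

No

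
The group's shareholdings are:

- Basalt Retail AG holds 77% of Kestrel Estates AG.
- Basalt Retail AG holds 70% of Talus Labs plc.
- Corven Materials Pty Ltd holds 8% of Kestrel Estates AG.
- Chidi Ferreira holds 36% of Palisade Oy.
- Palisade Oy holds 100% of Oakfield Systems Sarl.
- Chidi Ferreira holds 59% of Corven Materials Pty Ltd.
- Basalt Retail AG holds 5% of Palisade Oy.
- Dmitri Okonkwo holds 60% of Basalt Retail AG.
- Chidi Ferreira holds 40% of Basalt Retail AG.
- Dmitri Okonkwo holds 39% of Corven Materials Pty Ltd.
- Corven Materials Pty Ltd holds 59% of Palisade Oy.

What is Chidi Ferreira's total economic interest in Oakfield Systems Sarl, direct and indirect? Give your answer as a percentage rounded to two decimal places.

72.81%

Chidi reaches Oakfield along 3 paths.
Via Corven → Palisade: 59% × 59% × 100% = 34.81%.
Via Palisade: 36% × 100% = 36%.
Via Basalt → Palisade: 40% × 5% × 100% = 2%.
Total: 34.81% + 36% + 2% = 72.81%.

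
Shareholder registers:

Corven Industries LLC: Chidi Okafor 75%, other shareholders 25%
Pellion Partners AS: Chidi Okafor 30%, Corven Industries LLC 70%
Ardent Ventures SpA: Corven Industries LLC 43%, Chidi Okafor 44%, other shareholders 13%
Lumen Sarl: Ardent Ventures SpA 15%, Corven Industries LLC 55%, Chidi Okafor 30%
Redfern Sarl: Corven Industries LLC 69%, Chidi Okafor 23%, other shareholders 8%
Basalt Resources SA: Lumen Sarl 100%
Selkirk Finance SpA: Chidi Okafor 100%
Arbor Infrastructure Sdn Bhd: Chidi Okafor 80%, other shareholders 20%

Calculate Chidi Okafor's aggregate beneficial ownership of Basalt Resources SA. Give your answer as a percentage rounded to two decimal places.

82.69%

Chidi reaches Basalt along 4 paths.
Via Corven → Ardent → Lumen: 75% × 43% × 15% × 100% = 4.8375%.
Via Ardent → Lumen: 44% × 15% × 100% = 6.6%.
Via Corven → Lumen: 75% × 55% × 100% = 41.25%.
Via Lumen: 30% × 100% = 30%.
Total: 4.8375% + 6.6% + 41.25% + 30% = 82.6875%.
Rounded: 82.69%.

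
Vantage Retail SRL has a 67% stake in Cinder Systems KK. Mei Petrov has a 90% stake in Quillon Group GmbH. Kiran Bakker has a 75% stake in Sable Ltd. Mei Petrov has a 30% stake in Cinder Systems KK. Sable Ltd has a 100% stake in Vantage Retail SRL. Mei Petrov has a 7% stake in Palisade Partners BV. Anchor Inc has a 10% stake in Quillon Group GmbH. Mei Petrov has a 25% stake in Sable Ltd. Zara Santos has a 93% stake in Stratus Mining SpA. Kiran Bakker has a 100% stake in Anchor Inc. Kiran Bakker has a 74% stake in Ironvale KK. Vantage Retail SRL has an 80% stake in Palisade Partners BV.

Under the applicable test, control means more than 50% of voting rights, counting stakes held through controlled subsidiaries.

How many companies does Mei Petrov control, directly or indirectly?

Mei holds 90% of Quillon, so Mei controls Quillon.
No other company's threshold is met.
Mei controls 1 company.

1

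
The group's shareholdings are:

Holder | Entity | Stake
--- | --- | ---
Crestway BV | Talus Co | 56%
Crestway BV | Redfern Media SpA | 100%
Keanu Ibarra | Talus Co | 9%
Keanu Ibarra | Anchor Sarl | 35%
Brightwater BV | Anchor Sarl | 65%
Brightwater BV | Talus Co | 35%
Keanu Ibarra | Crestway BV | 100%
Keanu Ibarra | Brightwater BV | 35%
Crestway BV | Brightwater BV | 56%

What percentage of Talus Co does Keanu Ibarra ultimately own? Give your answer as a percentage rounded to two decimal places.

Keanu reaches Talus along 4 paths.
Via Crestway → Brightwater: 100% × 56% × 35% = 19.6%.
Via Brightwater: 35% × 35% = 12.25%.
Via Crestway: 100% × 56% = 56%.
Direct stake: 9% = 9%.
Total: 19.6% + 12.25% + 56% + 9% = 96.85%.

96.85%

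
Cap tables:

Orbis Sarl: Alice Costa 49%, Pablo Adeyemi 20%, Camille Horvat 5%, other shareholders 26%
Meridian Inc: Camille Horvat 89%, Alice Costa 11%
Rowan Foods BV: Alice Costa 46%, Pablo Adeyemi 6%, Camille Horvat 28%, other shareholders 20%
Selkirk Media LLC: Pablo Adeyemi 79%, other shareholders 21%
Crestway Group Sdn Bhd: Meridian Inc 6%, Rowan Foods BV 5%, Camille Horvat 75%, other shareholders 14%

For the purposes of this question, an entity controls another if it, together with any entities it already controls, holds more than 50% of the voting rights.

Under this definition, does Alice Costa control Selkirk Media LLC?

Alice's largest direct stake is 49% in Orbis, which does not meet the threshold, so Alice controls no company.
Neither Alice nor any entity Alice controls holds any voting interest in Selkirk.
So Alice does not control Selkirk.

No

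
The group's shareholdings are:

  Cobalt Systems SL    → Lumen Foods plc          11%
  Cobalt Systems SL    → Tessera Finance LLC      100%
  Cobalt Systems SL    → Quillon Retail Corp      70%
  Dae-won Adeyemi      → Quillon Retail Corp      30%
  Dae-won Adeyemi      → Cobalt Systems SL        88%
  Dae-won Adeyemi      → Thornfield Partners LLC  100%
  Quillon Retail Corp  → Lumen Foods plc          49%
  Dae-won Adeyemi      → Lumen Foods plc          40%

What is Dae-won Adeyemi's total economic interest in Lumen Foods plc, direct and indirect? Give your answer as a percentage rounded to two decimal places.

Dae-won reaches Lumen along 4 paths.
Direct stake: 40% = 40%.
Via Cobalt → Quillon: 88% × 70% × 49% = 30.184%.
Via Quillon: 30% × 49% = 14.7%.
Via Cobalt: 88% × 11% = 9.68%.
Total: 40% + 30.184% + 14.7% + 9.68% = 94.564%.
Rounded: 94.56%.

94.56%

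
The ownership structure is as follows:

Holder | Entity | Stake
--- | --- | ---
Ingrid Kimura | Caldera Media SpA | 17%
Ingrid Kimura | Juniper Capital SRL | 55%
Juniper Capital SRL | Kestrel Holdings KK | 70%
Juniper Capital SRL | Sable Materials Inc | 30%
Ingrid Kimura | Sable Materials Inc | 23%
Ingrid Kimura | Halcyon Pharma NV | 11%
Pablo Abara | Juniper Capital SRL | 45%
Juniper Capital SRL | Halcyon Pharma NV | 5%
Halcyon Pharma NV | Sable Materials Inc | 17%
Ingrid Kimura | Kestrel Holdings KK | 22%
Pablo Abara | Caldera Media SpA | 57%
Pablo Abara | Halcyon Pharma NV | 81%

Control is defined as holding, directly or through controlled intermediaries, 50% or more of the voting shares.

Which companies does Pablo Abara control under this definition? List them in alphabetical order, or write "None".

Pablo holds 57% of Caldera, so Pablo controls Caldera.
Pablo holds 81% of Halcyon, so Pablo controls Halcyon.
No other company's threshold is met.

Caldera Media SpA, Halcyon Pharma NV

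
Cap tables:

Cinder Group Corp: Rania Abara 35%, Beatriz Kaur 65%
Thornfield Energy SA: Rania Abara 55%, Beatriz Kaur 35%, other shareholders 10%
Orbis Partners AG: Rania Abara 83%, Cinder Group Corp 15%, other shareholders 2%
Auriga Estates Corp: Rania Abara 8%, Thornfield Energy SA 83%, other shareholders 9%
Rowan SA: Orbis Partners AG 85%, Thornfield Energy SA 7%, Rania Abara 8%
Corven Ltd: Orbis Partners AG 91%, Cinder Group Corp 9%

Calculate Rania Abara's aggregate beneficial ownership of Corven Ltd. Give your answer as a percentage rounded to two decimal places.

83.46%

Rania reaches Corven along 3 paths.
Via Orbis: 83% × 91% = 75.53%.
Via Cinder → Orbis: 35% × 15% × 91% = 4.7775%.
Via Cinder: 35% × 9% = 3.15%.
Total: 75.53% + 4.7775% + 3.15% = 83.4575%.
Rounded: 83.46%.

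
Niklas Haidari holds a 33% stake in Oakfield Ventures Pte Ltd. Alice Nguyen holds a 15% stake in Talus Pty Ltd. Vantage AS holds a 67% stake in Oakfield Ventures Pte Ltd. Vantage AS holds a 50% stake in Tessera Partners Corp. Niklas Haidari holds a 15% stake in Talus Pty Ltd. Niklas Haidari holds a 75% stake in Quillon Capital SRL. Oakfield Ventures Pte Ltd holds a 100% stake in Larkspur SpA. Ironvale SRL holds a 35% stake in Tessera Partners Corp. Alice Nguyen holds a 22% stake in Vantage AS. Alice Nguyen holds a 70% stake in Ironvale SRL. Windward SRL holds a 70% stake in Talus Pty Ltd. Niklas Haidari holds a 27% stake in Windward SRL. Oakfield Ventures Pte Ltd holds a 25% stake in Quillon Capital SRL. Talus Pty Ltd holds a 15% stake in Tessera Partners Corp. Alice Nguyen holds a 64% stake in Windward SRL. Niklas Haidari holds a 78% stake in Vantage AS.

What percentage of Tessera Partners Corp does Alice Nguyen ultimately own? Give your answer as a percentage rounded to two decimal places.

Alice reaches Tessera along 4 paths.
Via Windward → Talus: 64% × 70% × 15% = 6.72%.
Via Talus: 15% × 15% = 2.25%.
Via Ironvale: 70% × 35% = 24.5%.
Via Vantage: 22% × 50% = 11%.
Total: 6.72% + 2.25% + 24.5% + 11% = 44.47%.

44.47%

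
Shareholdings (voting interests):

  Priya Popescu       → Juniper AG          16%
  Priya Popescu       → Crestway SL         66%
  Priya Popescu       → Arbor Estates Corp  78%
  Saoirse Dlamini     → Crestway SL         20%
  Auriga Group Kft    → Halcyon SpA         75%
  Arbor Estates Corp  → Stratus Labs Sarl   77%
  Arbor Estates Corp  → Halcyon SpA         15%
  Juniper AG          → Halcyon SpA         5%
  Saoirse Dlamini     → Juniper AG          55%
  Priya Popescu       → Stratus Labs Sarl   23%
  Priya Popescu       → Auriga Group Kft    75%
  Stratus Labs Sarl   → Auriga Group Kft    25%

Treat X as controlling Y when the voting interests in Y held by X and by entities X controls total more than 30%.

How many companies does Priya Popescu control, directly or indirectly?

Priya holds 78% of Arbor, so Priya controls Arbor.
Arbor and Priya together hold 77% + 23% = 100% of Stratus, so Priya controls Stratus.
Priya holds 66% of Crestway, so Priya controls Crestway.
Stratus and Priya together hold 25% + 75% = 100% of Auriga, so Priya controls Auriga.
Arbor and Auriga together hold 15% + 75% = 90% of Halcyon, so Priya controls Halcyon.
No other company's threshold is met.
Priya controls 5 companies.

5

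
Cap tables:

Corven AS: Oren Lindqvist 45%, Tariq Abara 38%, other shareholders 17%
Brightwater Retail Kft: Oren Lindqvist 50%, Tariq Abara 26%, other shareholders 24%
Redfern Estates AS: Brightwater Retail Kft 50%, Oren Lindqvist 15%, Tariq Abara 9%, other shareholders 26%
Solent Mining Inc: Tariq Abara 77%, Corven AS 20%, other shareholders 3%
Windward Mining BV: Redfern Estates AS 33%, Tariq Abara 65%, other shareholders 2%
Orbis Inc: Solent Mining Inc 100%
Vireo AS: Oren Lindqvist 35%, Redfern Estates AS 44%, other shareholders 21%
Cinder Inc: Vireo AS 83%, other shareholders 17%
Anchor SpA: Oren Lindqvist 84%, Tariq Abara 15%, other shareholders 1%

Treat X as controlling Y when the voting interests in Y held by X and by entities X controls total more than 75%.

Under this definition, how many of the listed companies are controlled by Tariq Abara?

Tariq holds 77% of Solent, so Tariq controls Solent.
Solent holds 100% of Orbis, so Tariq controls Orbis.
No other company's threshold is met.
Tariq controls 2 companies.

2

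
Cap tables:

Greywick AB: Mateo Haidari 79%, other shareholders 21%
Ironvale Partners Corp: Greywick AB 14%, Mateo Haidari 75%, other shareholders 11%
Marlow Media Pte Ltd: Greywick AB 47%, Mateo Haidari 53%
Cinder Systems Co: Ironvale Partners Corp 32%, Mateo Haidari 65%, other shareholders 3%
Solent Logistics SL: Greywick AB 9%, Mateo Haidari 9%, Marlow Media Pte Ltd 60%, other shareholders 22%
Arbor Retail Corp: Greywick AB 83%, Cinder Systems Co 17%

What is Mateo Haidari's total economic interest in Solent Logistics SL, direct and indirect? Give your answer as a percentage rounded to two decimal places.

Mateo reaches Solent along 4 paths.
Via Greywick: 79% × 9% = 7.11%.
Direct stake: 9% = 9%.
Via Greywick → Marlow: 79% × 47% × 60% = 22.278%.
Via Marlow: 53% × 60% = 31.8%.
Total: 7.11% + 9% + 22.278% + 31.8% = 70.188%.
Rounded: 70.19%.

70.19%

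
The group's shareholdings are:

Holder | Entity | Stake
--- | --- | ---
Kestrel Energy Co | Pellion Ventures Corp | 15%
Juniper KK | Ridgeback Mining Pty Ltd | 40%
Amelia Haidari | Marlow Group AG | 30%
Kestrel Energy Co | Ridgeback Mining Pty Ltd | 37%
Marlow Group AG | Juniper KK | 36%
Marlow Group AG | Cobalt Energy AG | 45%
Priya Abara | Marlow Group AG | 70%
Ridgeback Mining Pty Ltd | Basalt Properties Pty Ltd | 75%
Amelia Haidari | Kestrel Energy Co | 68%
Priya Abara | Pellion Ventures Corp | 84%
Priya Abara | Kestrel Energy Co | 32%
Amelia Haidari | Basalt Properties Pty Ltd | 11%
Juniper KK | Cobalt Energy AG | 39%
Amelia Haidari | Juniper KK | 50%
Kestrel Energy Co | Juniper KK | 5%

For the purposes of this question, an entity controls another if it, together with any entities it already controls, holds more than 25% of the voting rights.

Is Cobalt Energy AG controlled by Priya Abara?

Priya holds 70% of Marlow, so Priya controls Marlow.
Priya holds 32% of Kestrel, so Priya controls Kestrel.
Marlow and Kestrel together hold 36% + 5% = 41% of Juniper, so Priya controls Juniper.
Marlow and Juniper together hold 45% + 39% = 84% of Cobalt, so Priya controls Cobalt.

Yes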